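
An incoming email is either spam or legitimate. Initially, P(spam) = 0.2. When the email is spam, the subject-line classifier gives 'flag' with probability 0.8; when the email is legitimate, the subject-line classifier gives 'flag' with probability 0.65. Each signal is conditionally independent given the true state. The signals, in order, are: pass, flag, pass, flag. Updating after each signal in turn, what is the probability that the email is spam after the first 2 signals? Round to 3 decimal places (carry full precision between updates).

After 'pass': P(spam) = 0.2·0.2000 / (0.2·0.2000 + 0.35·0.8000) ≈ 0.1250
After 'flag': P(spam) = 0.8·0.1250 / (0.8·0.1250 + 0.65·0.8750) ≈ 0.1495

0.150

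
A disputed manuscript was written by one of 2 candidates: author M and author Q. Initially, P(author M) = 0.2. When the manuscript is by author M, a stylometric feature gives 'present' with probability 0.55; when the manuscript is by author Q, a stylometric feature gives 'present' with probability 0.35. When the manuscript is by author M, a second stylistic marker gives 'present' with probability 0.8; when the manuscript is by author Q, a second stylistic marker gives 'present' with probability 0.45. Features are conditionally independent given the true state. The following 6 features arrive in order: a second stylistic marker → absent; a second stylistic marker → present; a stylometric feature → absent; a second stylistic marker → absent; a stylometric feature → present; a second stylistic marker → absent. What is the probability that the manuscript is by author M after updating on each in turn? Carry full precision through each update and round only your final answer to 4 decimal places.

After a second stylistic marker='absent': P(author M) = 0.2·0.2000 / (0.2·0.2000 + 0.55·0.8000) ≈ 0.0833
After a second stylistic marker='present': P(author M) = 0.8·0.0833 / (0.8·0.0833 + 0.45·0.9167) ≈ 0.1391
After a stylometric feature='absent': P(author M) = 0.45·0.1391 / (0.45·0.1391 + 0.65·0.8609) ≈ 0.1006
After a second stylistic marker='absent': P(author M) = 0.2·0.1006 / (0.2·0.1006 + 0.55·0.8994) ≈ 0.0391
After a stylometric feature='present': P(author M) = 0.55·0.0391 / (0.55·0.0391 + 0.35·0.9609) ≈ 0.0601
After a second stylistic marker='absent': P(author M) = 0.2·0.0601 / (0.2·0.0601 + 0.55·0.9399) ≈ 0.0227

0.0227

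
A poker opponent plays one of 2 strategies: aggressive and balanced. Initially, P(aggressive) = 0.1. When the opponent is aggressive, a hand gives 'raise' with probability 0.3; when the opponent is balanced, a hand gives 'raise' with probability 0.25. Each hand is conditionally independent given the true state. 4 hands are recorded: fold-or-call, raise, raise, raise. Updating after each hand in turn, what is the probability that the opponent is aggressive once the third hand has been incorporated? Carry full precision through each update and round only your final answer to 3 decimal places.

After 'fold-or-call': P(aggressive) = 0.7·0.1000 / (0.7·0.1000 + 0.75·0.9000) ≈ 0.0940
After 'raise': P(aggressive) = 0.3·0.0940 / (0.3·0.0940 + 0.25·0.9060) ≈ 0.1107
After 'raise': P(aggressive) = 0.3·0.1107 / (0.3·0.1107 + 0.25·0.8893) ≈ 0.1299

0.130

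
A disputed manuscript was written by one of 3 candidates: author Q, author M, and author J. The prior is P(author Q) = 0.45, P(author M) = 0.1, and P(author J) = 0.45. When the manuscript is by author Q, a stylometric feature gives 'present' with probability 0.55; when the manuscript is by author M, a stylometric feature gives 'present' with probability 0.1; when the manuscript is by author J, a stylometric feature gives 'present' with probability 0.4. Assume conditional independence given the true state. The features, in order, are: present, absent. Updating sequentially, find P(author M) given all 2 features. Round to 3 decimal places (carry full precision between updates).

After 'present': normaliser = 0.55·0.4500 + 0.1·0.1000 + 0.4·0.4500; P(author Q) ≈ 0.5657, P(author M) ≈ 0.0229, P(author J) ≈ 0.4114
After 'absent': normaliser = 0.45·0.5657 + 0.9·0.0229 + 0.6·0.4114; P(author Q) ≈ 0.4877, P(author M) ≈ 0.0394, P(author J) ≈ 0.4729

0.039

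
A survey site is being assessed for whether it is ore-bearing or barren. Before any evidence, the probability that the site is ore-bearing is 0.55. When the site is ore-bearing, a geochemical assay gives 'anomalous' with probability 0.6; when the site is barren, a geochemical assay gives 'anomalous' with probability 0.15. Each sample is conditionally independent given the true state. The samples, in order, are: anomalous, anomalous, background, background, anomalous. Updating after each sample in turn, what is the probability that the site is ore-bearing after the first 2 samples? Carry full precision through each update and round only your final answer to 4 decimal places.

After 'anomalous': P(ore) = 0.6·0.5500 / (0.6·0.5500 + 0.15·0.4500) ≈ 0.8302
After 'anomalous': P(ore) = 0.6·0.8302 / (0.6·0.8302 + 0.15·0.1698) ≈ 0.9514

0.9514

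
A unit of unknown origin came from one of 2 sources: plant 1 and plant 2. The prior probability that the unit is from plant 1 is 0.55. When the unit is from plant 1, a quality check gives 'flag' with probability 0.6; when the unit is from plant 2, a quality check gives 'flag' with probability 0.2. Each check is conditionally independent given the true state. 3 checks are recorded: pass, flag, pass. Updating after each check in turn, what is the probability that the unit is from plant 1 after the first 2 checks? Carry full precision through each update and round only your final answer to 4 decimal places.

After 'pass': P(plant 1) = 0.4·0.5500 / (0.4·0.5500 + 0.8·0.4500) ≈ 0.3793
After 'flag': P(plant 1) = 0.6·0.3793 / (0.6·0.3793 + 0.2·0.6207) ≈ 0.6471

0.6471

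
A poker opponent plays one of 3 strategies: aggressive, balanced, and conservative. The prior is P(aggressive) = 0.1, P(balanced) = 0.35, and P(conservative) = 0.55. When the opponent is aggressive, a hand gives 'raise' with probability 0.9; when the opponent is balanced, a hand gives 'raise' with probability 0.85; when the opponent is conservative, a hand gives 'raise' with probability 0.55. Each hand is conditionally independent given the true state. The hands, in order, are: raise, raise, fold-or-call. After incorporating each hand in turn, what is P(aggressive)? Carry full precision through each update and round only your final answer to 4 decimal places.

After 'raise': normaliser = 0.9·0.1000 + 0.85·0.3500 + 0.55·0.5500; P(aggressive) ≈ 0.1304, P(balanced) ≈ 0.4312, P(conservative) ≈ 0.4384
After 'raise': normaliser = 0.9·0.1304 + 0.85·0.4312 + 0.55·0.4384; P(aggressive) ≈ 0.1619, P(balanced) ≈ 0.5055, P(conservative) ≈ 0.3326
After 'fold-or-call': normaliser = 0.1·0.1619 + 0.15·0.5055 + 0.45·0.3326; P(aggressive) ≈ 0.0670, P(balanced) ≈ 0.3137, P(conservative) ≈ 0.6193

0.0670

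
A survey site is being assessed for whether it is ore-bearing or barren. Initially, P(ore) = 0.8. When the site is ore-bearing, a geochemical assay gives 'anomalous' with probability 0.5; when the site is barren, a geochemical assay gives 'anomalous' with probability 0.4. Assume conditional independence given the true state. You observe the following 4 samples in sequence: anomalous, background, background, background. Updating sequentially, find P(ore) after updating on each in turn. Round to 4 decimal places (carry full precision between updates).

0.7432

After 'anomalous': P(ore) = 0.5·0.8000 / (0.5·0.8000 + 0.4·0.2000) ≈ 0.8333
After 'background': P(ore) = 0.5·0.8333 / (0.5·0.8333 + 0.6·0.1667) ≈ 0.8065
After 'background': P(ore) = 0.5·0.8065 / (0.5·0.8065 + 0.6·0.1935) ≈ 0.7764
After 'background': P(ore) = 0.5·0.7764 / (0.5·0.7764 + 0.6·0.2236) ≈ 0.7432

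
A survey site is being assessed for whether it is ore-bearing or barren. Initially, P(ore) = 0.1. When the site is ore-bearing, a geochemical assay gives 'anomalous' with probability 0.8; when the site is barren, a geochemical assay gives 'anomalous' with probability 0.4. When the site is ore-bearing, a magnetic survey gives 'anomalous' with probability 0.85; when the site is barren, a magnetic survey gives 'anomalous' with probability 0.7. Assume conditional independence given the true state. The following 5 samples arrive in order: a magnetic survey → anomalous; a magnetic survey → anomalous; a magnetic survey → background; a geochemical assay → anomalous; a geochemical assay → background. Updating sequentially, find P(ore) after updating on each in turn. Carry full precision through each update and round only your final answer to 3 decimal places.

After a magnetic survey='anomalous': P(ore) = 0.85·0.1000 / (0.85·0.1000 + 0.7·0.9000) ≈ 0.1189
After a magnetic survey='anomalous': P(ore) = 0.85·0.1189 / (0.85·0.1189 + 0.7·0.8811) ≈ 0.1408
After a magnetic survey='background': P(ore) = 0.15·0.1408 / (0.15·0.1408 + 0.3·0.8592) ≈ 0.0757
After a geochemical assay='anomalous': P(ore) = 0.8·0.0757 / (0.8·0.0757 + 0.4·0.9243) ≈ 0.1408
After a geochemical assay='background': P(ore) = 0.2·0.1408 / (0.2·0.1408 + 0.6·0.8592) ≈ 0.0518

0.052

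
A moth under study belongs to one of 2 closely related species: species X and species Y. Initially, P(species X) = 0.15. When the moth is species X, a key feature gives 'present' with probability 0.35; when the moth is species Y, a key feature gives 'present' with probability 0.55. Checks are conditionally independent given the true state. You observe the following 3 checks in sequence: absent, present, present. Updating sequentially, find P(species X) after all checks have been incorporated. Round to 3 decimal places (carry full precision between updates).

0.094

Apply Bayes' rule sequentially, carrying P(species X) forward.
After 'absent': P(species X) = 0.65·0.1500 / (0.65·0.1500 + 0.45·0.8500) ≈ 0.2031
After 'present': P(species X) = 0.35·0.2031 / (0.35·0.2031 + 0.55·0.7969) ≈ 0.1396
After 'present': P(species X) = 0.35·0.1396 / (0.35·0.1396 + 0.55·0.8604) ≈ 0.0936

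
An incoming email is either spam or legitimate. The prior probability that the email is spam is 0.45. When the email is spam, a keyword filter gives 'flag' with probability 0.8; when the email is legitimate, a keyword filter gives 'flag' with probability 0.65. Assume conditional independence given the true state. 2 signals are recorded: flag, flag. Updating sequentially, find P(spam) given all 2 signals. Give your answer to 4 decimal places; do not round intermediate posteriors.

After 'flag': P(spam) = 0.8·0.4500 / (0.8·0.4500 + 0.65·0.5500) ≈ 0.5017
After 'flag': P(spam) = 0.8·0.5017 / (0.8·0.5017 + 0.65·0.4983) ≈ 0.5534

0.5534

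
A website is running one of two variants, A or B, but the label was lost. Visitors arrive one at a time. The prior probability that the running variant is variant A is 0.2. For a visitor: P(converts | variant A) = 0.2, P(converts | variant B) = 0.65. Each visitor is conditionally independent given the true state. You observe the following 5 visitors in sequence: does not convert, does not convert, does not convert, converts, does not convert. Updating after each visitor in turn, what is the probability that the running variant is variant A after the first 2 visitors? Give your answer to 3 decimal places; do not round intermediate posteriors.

Apply Bayes' rule sequentially, carrying P(A) forward.
After 'does not convert': P(A) = 0.8·0.2000 / (0.8·0.2000 + 0.35·0.8000) ≈ 0.3636
After 'does not convert': P(A) = 0.8·0.3636 / (0.8·0.3636 + 0.35·0.6364) ≈ 0.5664

0.566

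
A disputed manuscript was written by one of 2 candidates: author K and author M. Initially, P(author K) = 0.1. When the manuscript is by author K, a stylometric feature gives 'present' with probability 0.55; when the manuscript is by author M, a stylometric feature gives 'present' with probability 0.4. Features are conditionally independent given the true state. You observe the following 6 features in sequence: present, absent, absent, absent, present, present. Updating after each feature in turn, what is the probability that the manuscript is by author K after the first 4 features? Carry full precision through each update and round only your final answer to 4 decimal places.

0.0606

After 'present': P(author K) = 0.55·0.1000 / (0.55·0.1000 + 0.4·0.9000) ≈ 0.1325
After 'absent': P(author K) = 0.45·0.1325 / (0.45·0.1325 + 0.6·0.8675) ≈ 0.1028
After 'absent': P(author K) = 0.45·0.1028 / (0.45·0.1028 + 0.6·0.8972) ≈ 0.0791
After 'absent': P(author K) = 0.45·0.0791 / (0.45·0.0791 + 0.6·0.9209) ≈ 0.0606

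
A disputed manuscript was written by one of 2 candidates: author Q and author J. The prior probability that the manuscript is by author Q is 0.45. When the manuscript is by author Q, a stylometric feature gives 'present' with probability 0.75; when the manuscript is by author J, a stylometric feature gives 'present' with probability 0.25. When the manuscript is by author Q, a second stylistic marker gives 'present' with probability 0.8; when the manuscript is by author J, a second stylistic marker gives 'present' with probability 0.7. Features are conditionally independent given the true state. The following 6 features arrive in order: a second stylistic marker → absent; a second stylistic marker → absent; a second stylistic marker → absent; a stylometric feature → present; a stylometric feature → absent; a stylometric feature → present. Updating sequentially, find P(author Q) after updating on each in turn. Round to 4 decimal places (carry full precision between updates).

0.4211

After a second stylistic marker='absent': P(author Q) = 0.2·0.4500 / (0.2·0.4500 + 0.3·0.5500) ≈ 0.3529
After a second stylistic marker='absent': P(author Q) = 0.2·0.3529 / (0.2·0.3529 + 0.3·0.6471) ≈ 0.2667
After a second stylistic marker='absent': P(author Q) = 0.2·0.2667 / (0.2·0.2667 + 0.3·0.7333) ≈ 0.1951
After a stylometric feature='present': P(author Q) = 0.75·0.1951 / (0.75·0.1951 + 0.25·0.8049) ≈ 0.4211
After a stylometric feature='absent': P(author Q) = 0.25·0.4211 / (0.25·0.4211 + 0.75·0.5789) ≈ 0.1951
After a stylometric feature='present': P(author Q) = 0.75·0.1951 / (0.75·0.1951 + 0.25·0.8049) ≈ 0.4211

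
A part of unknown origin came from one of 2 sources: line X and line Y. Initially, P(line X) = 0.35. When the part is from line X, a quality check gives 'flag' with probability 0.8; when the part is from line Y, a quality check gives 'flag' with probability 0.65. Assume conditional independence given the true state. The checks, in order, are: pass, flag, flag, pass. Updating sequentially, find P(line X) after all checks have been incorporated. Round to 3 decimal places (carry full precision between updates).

After 'pass': P(line X) = 0.2·0.3500 / (0.2·0.3500 + 0.35·0.6500) ≈ 0.2353
After 'flag': P(line X) = 0.8·0.2353 / (0.8·0.2353 + 0.65·0.7647) ≈ 0.2747
After 'flag': P(line X) = 0.8·0.2747 / (0.8·0.2747 + 0.65·0.7253) ≈ 0.3179
After 'pass': P(line X) = 0.2·0.3179 / (0.2·0.3179 + 0.35·0.6821) ≈ 0.2103

0.210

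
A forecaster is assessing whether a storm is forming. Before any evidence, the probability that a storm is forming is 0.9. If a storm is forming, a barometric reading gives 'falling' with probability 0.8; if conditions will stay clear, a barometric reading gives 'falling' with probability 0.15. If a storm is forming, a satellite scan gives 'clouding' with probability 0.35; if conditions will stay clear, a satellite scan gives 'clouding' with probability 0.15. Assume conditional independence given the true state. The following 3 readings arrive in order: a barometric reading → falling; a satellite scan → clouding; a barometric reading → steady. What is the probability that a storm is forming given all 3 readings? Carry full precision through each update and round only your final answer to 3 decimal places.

Each posterior becomes the prior for the next update.
After a barometric reading='falling': P(storm) = 0.8·0.9000 / (0.8·0.9000 + 0.15·0.1000) ≈ 0.9796
After a satellite scan='clouding': P(storm) = 0.35·0.9796 / (0.35·0.9796 + 0.15·0.0204) ≈ 0.9912
After a barometric reading='steady': P(storm) = 0.2·0.9912 / (0.2·0.9912 + 0.85·0.0088) ≈ 0.9634

0.963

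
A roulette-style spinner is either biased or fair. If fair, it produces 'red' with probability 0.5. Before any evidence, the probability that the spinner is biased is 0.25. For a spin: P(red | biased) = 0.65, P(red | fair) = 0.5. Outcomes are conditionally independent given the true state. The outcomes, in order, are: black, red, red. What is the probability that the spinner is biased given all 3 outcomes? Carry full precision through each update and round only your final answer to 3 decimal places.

Apply Bayes' rule sequentially, carrying P(biased) forward.
After 'black': P(biased) = 0.35·0.2500 / (0.35·0.2500 + 0.5·0.7500) ≈ 0.1892
After 'red': P(biased) = 0.65·0.1892 / (0.65·0.1892 + 0.5·0.8108) ≈ 0.2327
After 'red': P(biased) = 0.65·0.2327 / (0.65·0.2327 + 0.5·0.7673) ≈ 0.2828

0.283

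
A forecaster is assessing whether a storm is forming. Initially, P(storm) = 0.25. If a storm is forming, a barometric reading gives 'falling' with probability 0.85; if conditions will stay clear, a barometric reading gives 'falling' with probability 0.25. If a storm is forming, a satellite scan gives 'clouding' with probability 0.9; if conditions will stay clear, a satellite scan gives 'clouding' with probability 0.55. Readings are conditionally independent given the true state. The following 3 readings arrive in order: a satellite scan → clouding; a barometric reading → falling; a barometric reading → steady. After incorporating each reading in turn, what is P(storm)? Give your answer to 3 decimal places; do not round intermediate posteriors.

After a satellite scan='clouding': P(storm) = 0.9·0.2500 / (0.9·0.2500 + 0.55·0.7500) ≈ 0.3529
After a barometric reading='falling': P(storm) = 0.85·0.3529 / (0.85·0.3529 + 0.25·0.6471) ≈ 0.6497
After a barometric reading='steady': P(storm) = 0.15·0.6497 / (0.15·0.6497 + 0.75·0.3503) ≈ 0.2706

0.271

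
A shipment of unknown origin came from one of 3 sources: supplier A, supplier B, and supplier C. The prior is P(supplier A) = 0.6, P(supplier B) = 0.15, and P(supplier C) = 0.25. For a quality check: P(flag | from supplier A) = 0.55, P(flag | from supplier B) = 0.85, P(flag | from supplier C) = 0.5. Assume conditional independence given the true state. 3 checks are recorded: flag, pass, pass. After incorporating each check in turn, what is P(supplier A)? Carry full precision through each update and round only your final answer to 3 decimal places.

0.662

After 'flag': normaliser = 0.55·0.6000 + 0.85·0.1500 + 0.5·0.2500; P(supplier A) ≈ 0.5665, P(supplier B) ≈ 0.2189, P(supplier C) ≈ 0.2146
After 'pass': normaliser = 0.45·0.5665 + 0.15·0.2189 + 0.5·0.2146; P(supplier A) ≈ 0.6453, P(supplier B) ≈ 0.0831, P(supplier C) ≈ 0.2716
After 'pass': normaliser = 0.45·0.6453 + 0.15·0.0831 + 0.5·0.2716; P(supplier A) ≈ 0.6620, P(supplier B) ≈ 0.0284, P(supplier C) ≈ 0.3096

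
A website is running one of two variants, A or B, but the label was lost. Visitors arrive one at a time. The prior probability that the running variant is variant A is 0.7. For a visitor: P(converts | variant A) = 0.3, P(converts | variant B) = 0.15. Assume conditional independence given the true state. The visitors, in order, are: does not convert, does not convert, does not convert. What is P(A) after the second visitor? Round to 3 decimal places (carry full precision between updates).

0.613

After 'does not convert': P(A) = 0.7·0.7000 / (0.7·0.7000 + 0.85·0.3000) ≈ 0.6577
After 'does not convert': P(A) = 0.7·0.6577 / (0.7·0.6577 + 0.85·0.3423) ≈ 0.6128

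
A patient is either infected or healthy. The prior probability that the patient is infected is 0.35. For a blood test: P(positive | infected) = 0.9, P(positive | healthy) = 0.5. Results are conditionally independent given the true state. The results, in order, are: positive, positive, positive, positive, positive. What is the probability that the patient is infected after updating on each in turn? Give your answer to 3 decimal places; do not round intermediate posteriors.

After 'positive': P(infected) = 0.9·0.3500 / (0.9·0.3500 + 0.5·0.6500) ≈ 0.4922
After 'positive': P(infected) = 0.9·0.4922 / (0.9·0.4922 + 0.5·0.5078) ≈ 0.6357
After 'positive': P(infected) = 0.9·0.6357 / (0.9·0.6357 + 0.5·0.3643) ≈ 0.7585
After 'positive': P(infected) = 0.9·0.7585 / (0.9·0.7585 + 0.5·0.2415) ≈ 0.8497
After 'positive': P(infected) = 0.9·0.8497 / (0.9·0.8497 + 0.5·0.1503) ≈ 0.9105

0.911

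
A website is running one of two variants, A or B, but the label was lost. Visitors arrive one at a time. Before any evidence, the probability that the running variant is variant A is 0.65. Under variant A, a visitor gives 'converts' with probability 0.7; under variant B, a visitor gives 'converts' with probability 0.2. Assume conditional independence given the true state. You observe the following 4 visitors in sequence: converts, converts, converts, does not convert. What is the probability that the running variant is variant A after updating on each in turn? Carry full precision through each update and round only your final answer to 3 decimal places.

After 'converts': P(A) = 0.7·0.6500 / (0.7·0.6500 + 0.2·0.3500) ≈ 0.8667
After 'converts': P(A) = 0.7·0.8667 / (0.7·0.8667 + 0.2·0.1333) ≈ 0.9579
After 'converts': P(A) = 0.7·0.9579 / (0.7·0.9579 + 0.2·0.0421) ≈ 0.9876
After 'does not convert': P(A) = 0.3·0.9876 / (0.3·0.9876 + 0.8·0.0124) ≈ 0.9676

0.968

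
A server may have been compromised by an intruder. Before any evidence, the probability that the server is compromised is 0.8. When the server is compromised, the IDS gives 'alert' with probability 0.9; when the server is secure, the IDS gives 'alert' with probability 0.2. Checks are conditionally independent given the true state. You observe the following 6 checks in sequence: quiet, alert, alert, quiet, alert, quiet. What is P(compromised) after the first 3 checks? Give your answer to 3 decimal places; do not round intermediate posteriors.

0.910

After 'quiet': P(compromised) = 0.1·0.8000 / (0.1·0.8000 + 0.8·0.2000) ≈ 0.3333
After 'alert': P(compromised) = 0.9·0.3333 / (0.9·0.3333 + 0.2·0.6667) ≈ 0.6923
After 'alert': P(compromised) = 0.9·0.6923 / (0.9·0.6923 + 0.2·0.3077) ≈ 0.9101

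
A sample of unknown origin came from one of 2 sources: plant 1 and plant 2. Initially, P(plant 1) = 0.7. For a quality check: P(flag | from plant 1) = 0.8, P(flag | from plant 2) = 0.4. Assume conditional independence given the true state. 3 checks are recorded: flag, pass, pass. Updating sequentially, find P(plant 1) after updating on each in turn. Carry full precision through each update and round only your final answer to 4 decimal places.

Each posterior becomes the prior for the next update.
After 'flag': P(plant 1) = 0.8·0.7000 / (0.8·0.7000 + 0.4·0.3000) ≈ 0.8235
After 'pass': P(plant 1) = 0.2·0.8235 / (0.2·0.8235 + 0.6·0.1765) ≈ 0.6087
After 'pass': P(plant 1) = 0.2·0.6087 / (0.2·0.6087 + 0.6·0.3913) ≈ 0.3415

0.3415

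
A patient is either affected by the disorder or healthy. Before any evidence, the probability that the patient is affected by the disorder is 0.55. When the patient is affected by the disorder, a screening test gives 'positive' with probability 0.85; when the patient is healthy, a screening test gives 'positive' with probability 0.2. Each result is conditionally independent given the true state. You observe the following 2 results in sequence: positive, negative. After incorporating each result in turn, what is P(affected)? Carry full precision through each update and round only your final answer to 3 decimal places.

0.493

Apply Bayes' rule sequentially, carrying P(affected) forward.
After 'positive': P(affected) = 0.85·0.5500 / (0.85·0.5500 + 0.2·0.4500) ≈ 0.8386
After 'negative': P(affected) = 0.15·0.8386 / (0.15·0.8386 + 0.8·0.1614) ≈ 0.4934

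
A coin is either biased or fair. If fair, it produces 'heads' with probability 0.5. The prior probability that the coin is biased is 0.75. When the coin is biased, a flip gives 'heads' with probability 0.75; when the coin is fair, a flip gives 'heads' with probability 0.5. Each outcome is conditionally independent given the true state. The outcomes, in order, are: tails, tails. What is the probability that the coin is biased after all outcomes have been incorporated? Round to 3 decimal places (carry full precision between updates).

0.429

After 'tails': P(biased) = 0.25·0.7500 / (0.25·0.7500 + 0.5·0.2500) ≈ 0.6000
After 'tails': P(biased) = 0.25·0.6000 / (0.25·0.6000 + 0.5·0.4000) ≈ 0.4286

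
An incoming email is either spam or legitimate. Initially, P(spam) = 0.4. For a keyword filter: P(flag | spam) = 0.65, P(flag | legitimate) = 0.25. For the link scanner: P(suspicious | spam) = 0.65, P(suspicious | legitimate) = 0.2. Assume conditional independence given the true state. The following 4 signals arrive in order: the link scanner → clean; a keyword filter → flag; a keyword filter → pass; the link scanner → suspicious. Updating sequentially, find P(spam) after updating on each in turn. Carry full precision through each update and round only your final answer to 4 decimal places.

0.5349

Each posterior becomes the prior for the next update.
After the link scanner='clean': P(spam) = 0.35·0.4000 / (0.35·0.4000 + 0.8·0.6000) ≈ 0.2258
After a keyword filter='flag': P(spam) = 0.65·0.2258 / (0.65·0.2258 + 0.25·0.7742) ≈ 0.4313
After a keyword filter='pass': P(spam) = 0.35·0.4313 / (0.35·0.4313 + 0.75·0.5687) ≈ 0.2614
After the link scanner='suspicious': P(spam) = 0.65·0.2614 / (0.65·0.2614 + 0.2·0.7386) ≈ 0.5349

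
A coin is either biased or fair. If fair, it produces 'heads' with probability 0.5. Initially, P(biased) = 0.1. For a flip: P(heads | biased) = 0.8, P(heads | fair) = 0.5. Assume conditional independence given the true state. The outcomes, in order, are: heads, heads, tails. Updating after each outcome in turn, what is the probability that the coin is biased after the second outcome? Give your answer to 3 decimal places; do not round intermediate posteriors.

Each posterior becomes the prior for the next update.
After 'heads': P(biased) = 0.8·0.1000 / (0.8·0.1000 + 0.5·0.9000) ≈ 0.1509
After 'heads': P(biased) = 0.8·0.1509 / (0.8·0.1509 + 0.5·0.8491) ≈ 0.2215

0.221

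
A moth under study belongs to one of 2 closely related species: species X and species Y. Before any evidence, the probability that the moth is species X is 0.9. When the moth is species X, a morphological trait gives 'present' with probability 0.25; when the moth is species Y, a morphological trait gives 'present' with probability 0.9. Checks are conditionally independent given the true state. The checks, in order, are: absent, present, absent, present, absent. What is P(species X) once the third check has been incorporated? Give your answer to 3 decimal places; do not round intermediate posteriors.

0.993

After 'absent': P(species X) = 0.75·0.9000 / (0.75·0.9000 + 0.1·0.1000) ≈ 0.9854
After 'present': P(species X) = 0.25·0.9854 / (0.25·0.9854 + 0.9·0.0146) ≈ 0.9494
After 'absent': P(species X) = 0.75·0.9494 / (0.75·0.9494 + 0.1·0.0506) ≈ 0.9929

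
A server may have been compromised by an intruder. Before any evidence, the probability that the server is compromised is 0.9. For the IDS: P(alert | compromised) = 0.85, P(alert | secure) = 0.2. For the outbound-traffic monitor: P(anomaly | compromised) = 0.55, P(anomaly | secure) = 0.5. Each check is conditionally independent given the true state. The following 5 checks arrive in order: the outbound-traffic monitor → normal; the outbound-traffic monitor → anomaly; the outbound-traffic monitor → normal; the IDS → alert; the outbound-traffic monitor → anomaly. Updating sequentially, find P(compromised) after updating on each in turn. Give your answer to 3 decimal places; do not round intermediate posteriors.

Each posterior becomes the prior for the next update.
After the outbound-traffic monitor='normal': P(compromised) = 0.45·0.9000 / (0.45·0.9000 + 0.5·0.1000) ≈ 0.8901
After the outbound-traffic monitor='anomaly': P(compromised) = 0.55·0.8901 / (0.55·0.8901 + 0.5·0.1099) ≈ 0.8991
After the outbound-traffic monitor='normal': P(compromised) = 0.45·0.8991 / (0.45·0.8991 + 0.5·0.1009) ≈ 0.8891
After the IDS='alert': P(compromised) = 0.85·0.8891 / (0.85·0.8891 + 0.2·0.1109) ≈ 0.9715
After the outbound-traffic monitor='anomaly': P(compromised) = 0.55·0.9715 / (0.55·0.9715 + 0.5·0.0285) ≈ 0.9740

0.974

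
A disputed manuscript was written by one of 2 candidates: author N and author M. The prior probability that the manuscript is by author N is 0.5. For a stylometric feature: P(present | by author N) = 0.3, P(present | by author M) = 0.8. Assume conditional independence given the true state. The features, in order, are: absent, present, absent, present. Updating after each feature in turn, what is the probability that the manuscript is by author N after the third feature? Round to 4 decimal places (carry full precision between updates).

0.8212

After 'absent': P(author N) = 0.7·0.5000 / (0.7·0.5000 + 0.2·0.5000) ≈ 0.7778
After 'present': P(author N) = 0.3·0.7778 / (0.3·0.7778 + 0.8·0.2222) ≈ 0.5676
After 'absent': P(author N) = 0.7·0.5676 / (0.7·0.5676 + 0.2·0.4324) ≈ 0.8212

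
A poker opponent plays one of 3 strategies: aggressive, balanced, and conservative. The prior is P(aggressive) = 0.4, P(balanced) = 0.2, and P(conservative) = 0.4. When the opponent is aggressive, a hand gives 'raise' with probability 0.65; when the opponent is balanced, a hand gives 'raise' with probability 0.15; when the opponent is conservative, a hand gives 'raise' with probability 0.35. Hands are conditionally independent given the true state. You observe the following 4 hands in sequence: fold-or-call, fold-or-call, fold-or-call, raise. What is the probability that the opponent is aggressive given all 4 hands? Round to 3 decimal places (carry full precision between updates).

0.164

After 'fold-or-call': normaliser = 0.35·0.4000 + 0.85·0.2000 + 0.65·0.4000; P(aggressive) ≈ 0.2456, P(balanced) ≈ 0.2982, P(conservative) ≈ 0.4561
After 'fold-or-call': normaliser = 0.35·0.2456 + 0.85·0.2982 + 0.65·0.4561; P(aggressive) ≈ 0.1352, P(balanced) ≈ 0.3986, P(conservative) ≈ 0.4662
After 'fold-or-call': normaliser = 0.35·0.1352 + 0.85·0.3986 + 0.65·0.4662; P(aggressive) ≈ 0.0686, P(balanced) ≈ 0.4916, P(conservative) ≈ 0.4397
After 'raise': normaliser = 0.65·0.0686 + 0.15·0.4916 + 0.35·0.4397; P(aggressive) ≈ 0.1639, P(balanced) ≈ 0.2709, P(conservative) ≈ 0.5652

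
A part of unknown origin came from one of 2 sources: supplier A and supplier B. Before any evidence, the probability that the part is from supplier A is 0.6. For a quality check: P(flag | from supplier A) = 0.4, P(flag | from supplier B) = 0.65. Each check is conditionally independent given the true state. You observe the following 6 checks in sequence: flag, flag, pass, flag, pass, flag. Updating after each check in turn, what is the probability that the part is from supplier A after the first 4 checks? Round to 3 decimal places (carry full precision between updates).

After 'flag': P(supplier A) = 0.4·0.6000 / (0.4·0.6000 + 0.65·0.4000) ≈ 0.4800
After 'flag': P(supplier A) = 0.4·0.4800 / (0.4·0.4800 + 0.65·0.5200) ≈ 0.3623
After 'pass': P(supplier A) = 0.6·0.3623 / (0.6·0.3623 + 0.35·0.6377) ≈ 0.4934
After 'flag': P(supplier A) = 0.4·0.4934 / (0.4·0.4934 + 0.65·0.5066) ≈ 0.3747

0.375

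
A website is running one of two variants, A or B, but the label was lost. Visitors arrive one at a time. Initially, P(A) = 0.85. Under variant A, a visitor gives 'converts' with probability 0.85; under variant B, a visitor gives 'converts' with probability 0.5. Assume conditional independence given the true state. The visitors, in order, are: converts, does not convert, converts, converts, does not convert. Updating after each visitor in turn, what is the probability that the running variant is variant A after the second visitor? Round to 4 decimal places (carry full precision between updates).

After 'converts': P(A) = 0.85·0.8500 / (0.85·0.8500 + 0.5·0.1500) ≈ 0.9060
After 'does not convert': P(A) = 0.15·0.9060 / (0.15·0.9060 + 0.5·0.0940) ≈ 0.7429

0.7429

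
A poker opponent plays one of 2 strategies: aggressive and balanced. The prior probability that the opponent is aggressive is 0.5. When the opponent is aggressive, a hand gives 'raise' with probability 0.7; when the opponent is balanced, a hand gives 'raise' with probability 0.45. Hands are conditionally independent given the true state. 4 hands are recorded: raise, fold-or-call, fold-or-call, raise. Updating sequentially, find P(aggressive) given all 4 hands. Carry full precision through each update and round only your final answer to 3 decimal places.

0.419

Apply Bayes' rule sequentially, carrying P(aggressive) forward.
After 'raise': P(aggressive) = 0.7·0.5000 / (0.7·0.5000 + 0.45·0.5000) ≈ 0.6087
After 'fold-or-call': P(aggressive) = 0.3·0.6087 / (0.3·0.6087 + 0.55·0.3913) ≈ 0.4590
After 'fold-or-call': P(aggressive) = 0.3·0.4590 / (0.3·0.4590 + 0.55·0.5410) ≈ 0.3164
After 'raise': P(aggressive) = 0.7·0.3164 / (0.7·0.3164 + 0.45·0.6836) ≈ 0.4186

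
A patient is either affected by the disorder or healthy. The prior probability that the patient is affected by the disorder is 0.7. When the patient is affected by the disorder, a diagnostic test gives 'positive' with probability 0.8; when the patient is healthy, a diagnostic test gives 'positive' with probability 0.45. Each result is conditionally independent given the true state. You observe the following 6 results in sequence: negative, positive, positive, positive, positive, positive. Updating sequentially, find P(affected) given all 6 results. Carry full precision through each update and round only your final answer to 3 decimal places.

After 'negative': P(affected) = 0.2·0.7000 / (0.2·0.7000 + 0.55·0.3000) ≈ 0.4590
After 'positive': P(affected) = 0.8·0.4590 / (0.8·0.4590 + 0.45·0.5410) ≈ 0.6013
After 'positive': P(affected) = 0.8·0.6013 / (0.8·0.6013 + 0.45·0.3987) ≈ 0.7284
After 'positive': P(affected) = 0.8·0.7284 / (0.8·0.7284 + 0.45·0.2716) ≈ 0.8266
After 'positive': P(affected) = 0.8·0.8266 / (0.8·0.8266 + 0.45·0.1734) ≈ 0.8945
After 'positive': P(affected) = 0.8·0.8945 / (0.8·0.8945 + 0.45·0.1055) ≈ 0.9378

0.938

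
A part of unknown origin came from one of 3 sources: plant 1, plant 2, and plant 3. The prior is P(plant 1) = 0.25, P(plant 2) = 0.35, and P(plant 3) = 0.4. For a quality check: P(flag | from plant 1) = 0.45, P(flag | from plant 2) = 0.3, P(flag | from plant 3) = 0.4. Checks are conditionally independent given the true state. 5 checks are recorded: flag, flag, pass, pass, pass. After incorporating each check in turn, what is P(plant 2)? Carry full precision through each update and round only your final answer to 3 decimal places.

After 'flag': normaliser = 0.45·0.2500 + 0.3·0.3500 + 0.4·0.4000; P(plant 1) ≈ 0.2980, P(plant 2) ≈ 0.2781, P(plant 3) ≈ 0.4238
After 'flag': normaliser = 0.45·0.2980 + 0.3·0.2781 + 0.4·0.4238; P(plant 1) ≈ 0.3464, P(plant 2) ≈ 0.2156, P(plant 3) ≈ 0.4380
After 'pass': normaliser = 0.55·0.3464 + 0.7·0.2156 + 0.6·0.4380; P(plant 1) ≈ 0.3154, P(plant 2) ≈ 0.2497, P(plant 3) ≈ 0.4349
After 'pass': normaliser = 0.55·0.3154 + 0.7·0.2497 + 0.6·0.4349; P(plant 1) ≈ 0.2847, P(plant 2) ≈ 0.2870, P(plant 3) ≈ 0.4283
After 'pass': normaliser = 0.55·0.2847 + 0.7·0.2870 + 0.6·0.4283; P(plant 1) ≈ 0.2548, P(plant 2) ≈ 0.3269, P(plant 3) ≈ 0.4183

0.327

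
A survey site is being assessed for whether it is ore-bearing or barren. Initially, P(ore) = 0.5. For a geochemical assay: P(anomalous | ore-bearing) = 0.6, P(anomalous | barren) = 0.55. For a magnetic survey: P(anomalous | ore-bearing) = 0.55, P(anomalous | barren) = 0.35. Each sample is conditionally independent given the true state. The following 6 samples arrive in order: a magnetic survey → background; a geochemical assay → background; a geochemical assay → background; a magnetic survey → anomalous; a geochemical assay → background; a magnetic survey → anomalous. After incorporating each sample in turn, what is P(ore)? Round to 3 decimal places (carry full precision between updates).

0.546

After a magnetic survey='background': P(ore) = 0.45·0.5000 / (0.45·0.5000 + 0.65·0.5000) ≈ 0.4091
After a geochemical assay='background': P(ore) = 0.4·0.4091 / (0.4·0.4091 + 0.45·0.5909) ≈ 0.3810
After a geochemical assay='background': P(ore) = 0.4·0.3810 / (0.4·0.3810 + 0.45·0.6190) ≈ 0.3536
After a magnetic survey='anomalous': P(ore) = 0.55·0.3536 / (0.55·0.3536 + 0.35·0.6464) ≈ 0.4622
After a geochemical assay='background': P(ore) = 0.4·0.4622 / (0.4·0.4622 + 0.45·0.5378) ≈ 0.4331
After a magnetic survey='anomalous': P(ore) = 0.55·0.4331 / (0.55·0.4331 + 0.35·0.5669) ≈ 0.5456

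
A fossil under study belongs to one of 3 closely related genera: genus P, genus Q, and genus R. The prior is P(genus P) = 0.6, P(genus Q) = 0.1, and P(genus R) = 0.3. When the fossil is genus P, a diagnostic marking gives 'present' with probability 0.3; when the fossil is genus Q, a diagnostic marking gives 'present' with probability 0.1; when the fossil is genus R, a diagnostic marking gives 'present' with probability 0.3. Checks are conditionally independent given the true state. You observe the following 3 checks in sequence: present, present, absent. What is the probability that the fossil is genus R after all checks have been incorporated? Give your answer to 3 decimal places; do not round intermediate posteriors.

After 'present': normaliser = 0.3·0.6000 + 0.1·0.1000 + 0.3·0.3000; P(genus P) ≈ 0.6429, P(genus Q) ≈ 0.0357, P(genus R) ≈ 0.3214
After 'present': normaliser = 0.3·0.6429 + 0.1·0.0357 + 0.3·0.3214; P(genus P) ≈ 0.6585, P(genus Q) ≈ 0.0122, P(genus R) ≈ 0.3293
After 'absent': normaliser = 0.7·0.6585 + 0.9·0.0122 + 0.7·0.3293; P(genus P) ≈ 0.6562, P(genus Q) ≈ 0.0156, P(genus R) ≈ 0.3281

0.328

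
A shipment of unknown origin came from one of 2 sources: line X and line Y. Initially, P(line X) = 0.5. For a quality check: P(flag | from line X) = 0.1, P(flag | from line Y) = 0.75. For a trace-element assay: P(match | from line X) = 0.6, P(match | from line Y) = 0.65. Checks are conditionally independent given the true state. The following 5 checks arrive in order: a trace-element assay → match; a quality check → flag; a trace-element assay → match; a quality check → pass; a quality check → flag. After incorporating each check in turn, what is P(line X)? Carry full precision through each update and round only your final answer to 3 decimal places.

After a trace-element assay='match': P(line X) = 0.6·0.5000 / (0.6·0.5000 + 0.65·0.5000) ≈ 0.4800
After a quality check='flag': P(line X) = 0.1·0.4800 / (0.1·0.4800 + 0.75·0.5200) ≈ 0.1096
After a trace-element assay='match': P(line X) = 0.6·0.1096 / (0.6·0.1096 + 0.65·0.8904) ≈ 0.1020
After a quality check='pass': P(line X) = 0.9·0.1020 / (0.9·0.1020 + 0.25·0.8980) ≈ 0.2903
After a quality check='flag': P(line X) = 0.1·0.2903 / (0.1·0.2903 + 0.75·0.7097) ≈ 0.0517

0.052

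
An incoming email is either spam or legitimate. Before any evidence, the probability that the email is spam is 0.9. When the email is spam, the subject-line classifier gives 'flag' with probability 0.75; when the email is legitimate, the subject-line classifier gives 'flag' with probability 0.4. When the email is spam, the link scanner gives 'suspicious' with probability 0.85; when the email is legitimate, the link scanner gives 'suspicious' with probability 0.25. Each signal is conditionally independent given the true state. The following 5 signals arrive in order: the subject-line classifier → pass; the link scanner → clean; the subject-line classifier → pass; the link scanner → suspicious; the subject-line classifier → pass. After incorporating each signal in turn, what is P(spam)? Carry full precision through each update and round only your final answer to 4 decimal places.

0.3069

Apply Bayes' rule sequentially, carrying P(spam) forward.
After the subject-line classifier='pass': P(spam) = 0.25·0.9000 / (0.25·0.9000 + 0.6·0.1000) ≈ 0.7895
After the link scanner='clean': P(spam) = 0.15·0.7895 / (0.15·0.7895 + 0.75·0.2105) ≈ 0.4286
After the subject-line classifier='pass': P(spam) = 0.25·0.4286 / (0.25·0.4286 + 0.6·0.5714) ≈ 0.2381
After the link scanner='suspicious': P(spam) = 0.85·0.2381 / (0.85·0.2381 + 0.25·0.7619) ≈ 0.5152
After the subject-line classifier='pass': P(spam) = 0.25·0.5152 / (0.25·0.5152 + 0.6·0.4848) ≈ 0.3069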